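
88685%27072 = 7469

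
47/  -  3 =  - 47/3  =  -15.67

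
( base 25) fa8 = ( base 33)8ru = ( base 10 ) 9633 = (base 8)22641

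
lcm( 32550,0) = 0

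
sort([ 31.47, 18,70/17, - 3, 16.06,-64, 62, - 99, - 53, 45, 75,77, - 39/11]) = [-99,-64, - 53,-39/11, - 3, 70/17,  16.06, 18,  31.47,  45, 62,75,77 ]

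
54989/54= 1018+ 17/54  =  1018.31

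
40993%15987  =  9019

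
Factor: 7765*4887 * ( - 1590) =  - 60336612450 = - 2^1*3^4* 5^2*53^1 * 181^1* 1553^1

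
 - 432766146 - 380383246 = - 813149392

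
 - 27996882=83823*(-334) 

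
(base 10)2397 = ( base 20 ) 5jh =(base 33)26L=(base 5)34042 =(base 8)4535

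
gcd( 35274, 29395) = 5879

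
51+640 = 691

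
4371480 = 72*60715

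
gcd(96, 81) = 3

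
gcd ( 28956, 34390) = 38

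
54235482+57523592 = 111759074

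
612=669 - 57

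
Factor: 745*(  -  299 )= - 222755 = - 5^1 * 13^1*23^1 * 149^1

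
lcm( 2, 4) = 4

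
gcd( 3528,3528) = 3528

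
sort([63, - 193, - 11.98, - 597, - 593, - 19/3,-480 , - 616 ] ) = [ - 616 ,-597, - 593 , - 480 , - 193, -11.98, - 19/3,63]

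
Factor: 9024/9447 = 64/67 = 2^6 * 67^( - 1) 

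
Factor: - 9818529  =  -3^1*7^1*467549^1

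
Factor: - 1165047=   -  3^1*13^1*29873^1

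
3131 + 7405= 10536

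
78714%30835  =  17044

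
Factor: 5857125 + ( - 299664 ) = 5557461 = 3^1*7^1  *13^1*20357^1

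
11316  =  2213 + 9103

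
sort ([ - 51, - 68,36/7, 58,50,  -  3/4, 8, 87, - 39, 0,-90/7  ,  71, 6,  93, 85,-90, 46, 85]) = [ - 90, - 68 , - 51, - 39, - 90/7, - 3/4,0,36/7, 6,8, 46, 50,58,71, 85, 85, 87, 93]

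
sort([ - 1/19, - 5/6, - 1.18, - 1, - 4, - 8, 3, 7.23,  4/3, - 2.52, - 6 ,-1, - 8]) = [ - 8, - 8, - 6, - 4, -2.52, - 1.18,- 1,-1 , - 5/6, - 1/19, 4/3,  3, 7.23]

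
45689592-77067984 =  - 31378392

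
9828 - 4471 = 5357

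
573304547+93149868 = 666454415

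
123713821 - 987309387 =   -  863595566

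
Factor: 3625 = 5^3*29^1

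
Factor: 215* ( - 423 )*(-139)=12641355 = 3^2 * 5^1 * 43^1*47^1*139^1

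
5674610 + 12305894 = 17980504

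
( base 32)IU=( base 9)743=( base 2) 1001011110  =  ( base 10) 606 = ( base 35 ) hb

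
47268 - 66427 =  - 19159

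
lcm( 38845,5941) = 504985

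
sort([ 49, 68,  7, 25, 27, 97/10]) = [ 7 , 97/10, 25,27, 49, 68] 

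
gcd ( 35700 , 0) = 35700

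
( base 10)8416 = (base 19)145I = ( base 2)10000011100000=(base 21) j1g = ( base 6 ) 102544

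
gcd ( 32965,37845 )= 5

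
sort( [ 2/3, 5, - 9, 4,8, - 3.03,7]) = [ - 9,- 3.03,2/3,4,5, 7, 8] 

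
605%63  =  38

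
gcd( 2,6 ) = 2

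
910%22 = 8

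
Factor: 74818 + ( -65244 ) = 2^1*4787^1 = 9574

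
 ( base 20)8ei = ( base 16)daa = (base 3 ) 11210120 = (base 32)3da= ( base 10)3498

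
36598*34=1244332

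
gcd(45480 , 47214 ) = 6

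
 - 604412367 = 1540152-605952519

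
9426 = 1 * 9426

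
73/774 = 73/774 = 0.09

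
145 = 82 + 63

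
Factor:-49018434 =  - 2^1*3^1 * 179^1*45641^1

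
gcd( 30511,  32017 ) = 1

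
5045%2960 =2085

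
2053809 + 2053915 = 4107724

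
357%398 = 357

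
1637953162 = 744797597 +893155565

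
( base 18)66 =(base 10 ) 114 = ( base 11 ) a4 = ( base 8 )162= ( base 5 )424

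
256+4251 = 4507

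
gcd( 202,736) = 2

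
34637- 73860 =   -  39223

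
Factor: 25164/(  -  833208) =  - 2^( - 1)*3^2*149^( - 1)=- 9/298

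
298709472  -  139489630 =159219842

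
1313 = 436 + 877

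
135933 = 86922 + 49011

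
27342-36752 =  - 9410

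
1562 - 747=815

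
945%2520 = 945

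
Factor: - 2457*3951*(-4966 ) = 48207976362 =2^1*3^5*7^1*13^2*191^1*439^1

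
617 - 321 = 296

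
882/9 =98 = 98.00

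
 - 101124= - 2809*36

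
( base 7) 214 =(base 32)3D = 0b1101101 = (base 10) 109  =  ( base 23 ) 4H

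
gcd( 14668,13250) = 2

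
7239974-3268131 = 3971843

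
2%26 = 2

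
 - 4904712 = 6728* ( -729)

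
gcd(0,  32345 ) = 32345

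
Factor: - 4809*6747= -32446323 = - 3^2*7^1*13^1*173^1 *229^1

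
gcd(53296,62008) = 8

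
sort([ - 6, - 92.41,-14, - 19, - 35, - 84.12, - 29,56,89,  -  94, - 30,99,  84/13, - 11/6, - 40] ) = [-94, - 92.41, - 84.12,-40,-35, - 30, - 29, - 19, - 14, -6, - 11/6,84/13,  56,  89,99 ] 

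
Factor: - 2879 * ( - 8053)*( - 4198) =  - 2^1*2099^1 * 2879^1*8053^1 = - 97328896226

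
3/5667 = 1/1889 = 0.00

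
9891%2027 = 1783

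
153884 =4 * 38471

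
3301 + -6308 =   -  3007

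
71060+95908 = 166968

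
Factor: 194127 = 3^1 * 64709^1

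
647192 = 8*80899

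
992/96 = 10 + 1/3 = 10.33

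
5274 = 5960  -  686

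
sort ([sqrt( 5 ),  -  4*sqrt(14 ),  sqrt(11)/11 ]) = [-4*sqrt( 14),sqrt (11)/11, sqrt( 5 )] 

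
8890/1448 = 6 + 101/724 =6.14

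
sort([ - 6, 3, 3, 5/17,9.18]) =[ - 6,5/17, 3, 3,  9.18]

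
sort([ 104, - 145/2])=[ - 145/2,  104]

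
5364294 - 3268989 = 2095305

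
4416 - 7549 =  - 3133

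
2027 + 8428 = 10455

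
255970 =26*9845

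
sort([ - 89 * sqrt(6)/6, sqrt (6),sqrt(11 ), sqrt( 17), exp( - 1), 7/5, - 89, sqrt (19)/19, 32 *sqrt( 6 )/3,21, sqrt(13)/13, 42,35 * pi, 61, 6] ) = [ - 89, - 89*sqrt(6)/6, sqrt( 19) /19 , sqrt( 13 )/13, exp( - 1), 7/5,sqrt (6), sqrt( 11), sqrt ( 17 ), 6, 21, 32*sqrt(6)/3,42, 61, 35*pi]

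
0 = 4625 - 4625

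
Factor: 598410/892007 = 2^1*3^2  *  5^1*17^(-1 )*61^1*109^1*137^(-1)*383^(-1 )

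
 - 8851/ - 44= 201 + 7/44  =  201.16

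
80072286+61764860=141837146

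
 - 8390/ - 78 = 107 + 22/39 = 107.56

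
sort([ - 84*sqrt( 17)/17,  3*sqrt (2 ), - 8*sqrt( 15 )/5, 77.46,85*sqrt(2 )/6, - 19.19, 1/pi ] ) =[-84 * sqrt( 17 )/17,  -  19.19,-8  *sqrt( 15)/5,1/pi, 3*sqrt ( 2), 85*sqrt(2 ) /6, 77.46 ] 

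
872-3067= - 2195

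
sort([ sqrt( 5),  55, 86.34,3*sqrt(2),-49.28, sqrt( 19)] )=[ - 49.28,sqrt( 5), 3*sqrt( 2), sqrt(19 ), 55  ,  86.34] 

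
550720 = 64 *8605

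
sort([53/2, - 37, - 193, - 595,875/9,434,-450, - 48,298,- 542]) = [ - 595, - 542, - 450, - 193, - 48, - 37, 53/2, 875/9, 298, 434 ]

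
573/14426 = 573/14426 = 0.04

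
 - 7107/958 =-7107/958 = - 7.42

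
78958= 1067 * 74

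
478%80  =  78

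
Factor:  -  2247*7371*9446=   -  2^1 * 3^5*7^2*13^1*107^1*4723^1= - 156450669102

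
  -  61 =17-78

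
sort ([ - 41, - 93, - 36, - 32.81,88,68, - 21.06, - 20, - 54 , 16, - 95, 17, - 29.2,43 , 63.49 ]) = [ - 95, - 93, - 54, - 41, - 36, - 32.81, - 29.2,  -  21.06, - 20, 16,17,43,63.49, 68,88]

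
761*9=6849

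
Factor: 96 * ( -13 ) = - 2^5*3^1 * 13^1 = - 1248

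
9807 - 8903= 904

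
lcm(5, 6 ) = 30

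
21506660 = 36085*596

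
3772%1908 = 1864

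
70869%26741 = 17387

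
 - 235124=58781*( - 4 ) 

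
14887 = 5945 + 8942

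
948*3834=3634632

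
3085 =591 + 2494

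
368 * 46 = 16928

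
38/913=38/913= 0.04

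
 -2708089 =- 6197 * 437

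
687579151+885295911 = 1572875062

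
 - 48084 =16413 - 64497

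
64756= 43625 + 21131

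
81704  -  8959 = 72745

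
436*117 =51012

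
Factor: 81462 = 2^1*3^1*13577^1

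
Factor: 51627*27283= 1408539441 = 3^1*17209^1 * 27283^1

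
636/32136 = 53/2678 = 0.02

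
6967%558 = 271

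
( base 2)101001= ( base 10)41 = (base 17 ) 27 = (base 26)1F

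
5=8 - 3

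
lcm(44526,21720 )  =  890520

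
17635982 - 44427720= - 26791738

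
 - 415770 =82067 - 497837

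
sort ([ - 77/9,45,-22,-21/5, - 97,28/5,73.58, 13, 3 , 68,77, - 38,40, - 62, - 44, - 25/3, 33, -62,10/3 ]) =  [  -  97, - 62, - 62,-44, - 38, - 22, - 77/9,-25/3,-21/5, 3, 10/3, 28/5, 13, 33, 40,45, 68,73.58, 77]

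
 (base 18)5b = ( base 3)10202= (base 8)145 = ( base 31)38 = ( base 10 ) 101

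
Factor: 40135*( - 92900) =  - 2^2*5^3 *23^1*349^1 *929^1=- 3728541500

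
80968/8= 10121=10121.00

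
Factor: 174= 2^1*3^1*29^1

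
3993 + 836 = 4829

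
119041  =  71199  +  47842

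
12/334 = 6/167 = 0.04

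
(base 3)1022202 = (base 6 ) 4245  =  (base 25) 1df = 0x3C5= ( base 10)965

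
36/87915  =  12/29305 = 0.00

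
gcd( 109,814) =1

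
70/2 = 35 = 35.00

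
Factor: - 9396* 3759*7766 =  - 2^3*3^5*7^1*11^1  *29^1*179^1*353^1=-274291734024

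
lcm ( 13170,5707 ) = 171210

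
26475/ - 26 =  - 1019 + 19/26 = - 1018.27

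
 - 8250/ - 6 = 1375 + 0/1 = 1375.00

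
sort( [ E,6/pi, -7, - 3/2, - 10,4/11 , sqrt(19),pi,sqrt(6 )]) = [ - 10, - 7, - 3/2,4/11,6/pi, sqrt(6),E,  pi,sqrt(19 ) ]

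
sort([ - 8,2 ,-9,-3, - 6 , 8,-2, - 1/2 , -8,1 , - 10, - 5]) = [ - 10, - 9, - 8, - 8, - 6, - 5, - 3, - 2, - 1/2,  1, 2, 8]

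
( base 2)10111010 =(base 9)226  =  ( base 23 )82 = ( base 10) 186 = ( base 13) 114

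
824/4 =206 = 206.00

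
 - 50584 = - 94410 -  - 43826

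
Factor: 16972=2^2*4243^1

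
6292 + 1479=7771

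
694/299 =2 + 96/299 = 2.32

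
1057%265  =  262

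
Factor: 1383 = 3^1*461^1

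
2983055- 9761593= -6778538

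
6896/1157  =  6896/1157 = 5.96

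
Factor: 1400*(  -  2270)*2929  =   -2^4*5^3*7^1*29^1*101^1*227^1  =  -  9308362000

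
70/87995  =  14/17599=0.00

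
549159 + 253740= 802899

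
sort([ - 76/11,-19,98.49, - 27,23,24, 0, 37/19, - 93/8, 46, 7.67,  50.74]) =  [ - 27, - 19, - 93/8, - 76/11, 0  ,  37/19 , 7.67,23, 24,46,  50.74, 98.49 ]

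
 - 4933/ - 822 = 4933/822=   6.00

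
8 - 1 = 7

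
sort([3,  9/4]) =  [9/4,3]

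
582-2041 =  - 1459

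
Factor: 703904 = 2^5  *21997^1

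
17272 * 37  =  639064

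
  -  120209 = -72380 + -47829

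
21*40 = 840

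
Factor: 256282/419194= 128141/209597= 13^1*9857^1*209597^(-1 ) 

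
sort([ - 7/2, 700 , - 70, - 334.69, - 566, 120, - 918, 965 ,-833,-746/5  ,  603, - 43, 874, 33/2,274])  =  [  -  918, - 833, - 566, - 334.69, - 746/5, - 70, - 43, - 7/2,33/2,120, 274, 603, 700, 874, 965 ]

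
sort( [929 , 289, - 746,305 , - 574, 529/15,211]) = [ - 746,-574,529/15,211, 289,305, 929 ]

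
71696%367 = 131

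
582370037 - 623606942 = - 41236905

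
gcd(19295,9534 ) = 227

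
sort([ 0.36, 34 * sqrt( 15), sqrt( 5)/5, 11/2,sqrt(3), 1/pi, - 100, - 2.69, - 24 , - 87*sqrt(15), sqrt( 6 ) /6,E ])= [  -  87 * sqrt( 15 ), - 100, - 24,  -  2.69, 1/pi , 0.36,  sqrt(6 ) /6, sqrt( 5)/5,sqrt(3),  E,11/2,  34*sqrt( 15 ) ] 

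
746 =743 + 3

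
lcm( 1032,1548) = 3096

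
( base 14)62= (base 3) 10012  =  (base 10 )86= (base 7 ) 152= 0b1010110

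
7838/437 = 17 + 409/437=   17.94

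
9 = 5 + 4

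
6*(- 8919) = -53514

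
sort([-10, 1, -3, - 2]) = [ - 10, - 3, - 2,  1 ]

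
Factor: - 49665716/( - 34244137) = 2^2 * 17^( - 1 )*19^ ( - 1)*106019^( - 1)*12416429^1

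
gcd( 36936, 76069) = 1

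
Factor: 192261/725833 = 3^1*19^1*71^ ( - 1 )*3373^1*10223^( - 1) 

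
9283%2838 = 769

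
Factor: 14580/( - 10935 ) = -2^2 * 3^(-1 ) = - 4/3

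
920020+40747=960767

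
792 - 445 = 347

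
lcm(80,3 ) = 240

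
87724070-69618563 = 18105507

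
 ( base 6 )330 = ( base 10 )126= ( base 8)176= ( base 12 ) a6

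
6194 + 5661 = 11855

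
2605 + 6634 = 9239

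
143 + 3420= 3563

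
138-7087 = -6949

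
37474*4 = 149896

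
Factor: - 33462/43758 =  -13/17 = -13^1 * 17^(- 1)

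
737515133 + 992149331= 1729664464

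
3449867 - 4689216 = -1239349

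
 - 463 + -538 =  - 1001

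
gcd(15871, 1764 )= 1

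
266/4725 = 38/675 = 0.06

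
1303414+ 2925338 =4228752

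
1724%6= 2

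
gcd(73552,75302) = 2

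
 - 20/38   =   - 1+9/19 = - 0.53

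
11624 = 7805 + 3819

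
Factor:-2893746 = -2^1 *3^1*89^1*5419^1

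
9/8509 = 9/8509  =  0.00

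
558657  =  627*891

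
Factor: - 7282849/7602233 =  - 7^1*1040407^1* 7602233^( - 1 )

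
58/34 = 1+ 12/17 = 1.71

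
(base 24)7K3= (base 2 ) 1000110100011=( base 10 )4515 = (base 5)121030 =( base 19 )c9c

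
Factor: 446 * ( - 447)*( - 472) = 94098864 =2^4*3^1 * 59^1*149^1 * 223^1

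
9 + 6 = 15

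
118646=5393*22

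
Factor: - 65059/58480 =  - 2^( - 4 )*5^( - 1 )*89^1 = - 89/80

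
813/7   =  813/7= 116.14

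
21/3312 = 7/1104 = 0.01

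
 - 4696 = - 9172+4476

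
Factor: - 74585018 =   -  2^1 * 17^1*2193677^1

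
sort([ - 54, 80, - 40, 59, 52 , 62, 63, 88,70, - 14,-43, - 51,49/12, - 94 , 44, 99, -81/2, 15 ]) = [ - 94, - 54,-51 ,- 43, - 81/2, - 40, - 14, 49/12, 15, 44 , 52,59,  62,63,  70, 80, 88,  99 ]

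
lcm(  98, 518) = 3626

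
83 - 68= 15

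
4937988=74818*66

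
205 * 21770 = 4462850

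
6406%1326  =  1102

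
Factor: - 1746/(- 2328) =3/4  =  2^ (-2)*3^1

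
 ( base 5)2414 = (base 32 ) B7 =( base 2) 101100111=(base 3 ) 111022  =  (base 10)359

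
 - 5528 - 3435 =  - 8963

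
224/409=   224/409 = 0.55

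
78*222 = 17316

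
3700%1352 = 996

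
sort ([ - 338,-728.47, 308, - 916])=[ - 916, - 728.47, - 338,308 ] 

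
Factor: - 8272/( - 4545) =2^4*3^(  -  2)*5^( - 1)*11^1*47^1*101^( -1 )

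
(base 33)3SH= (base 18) CHE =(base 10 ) 4208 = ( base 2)1000001110000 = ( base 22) 8f6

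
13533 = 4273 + 9260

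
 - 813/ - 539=1 + 274/539=1.51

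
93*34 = 3162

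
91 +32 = 123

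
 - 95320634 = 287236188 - 382556822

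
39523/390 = 101 + 133/390 = 101.34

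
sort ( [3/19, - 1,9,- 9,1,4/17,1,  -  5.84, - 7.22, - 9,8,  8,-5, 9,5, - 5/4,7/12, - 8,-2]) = [ - 9 , - 9, - 8, - 7.22, - 5.84, - 5, - 2, - 5/4, - 1,3/19, 4/17,7/12, 1, 1 , 5,8,8,9,  9]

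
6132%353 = 131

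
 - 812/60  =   - 203/15 =- 13.53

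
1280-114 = 1166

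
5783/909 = 6 + 329/909 = 6.36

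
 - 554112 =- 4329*128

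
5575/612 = 9 + 67/612 = 9.11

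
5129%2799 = 2330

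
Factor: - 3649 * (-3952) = 2^4*13^1*19^1*41^1*89^1 = 14420848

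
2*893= 1786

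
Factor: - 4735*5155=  - 5^2 * 947^1*1031^1 = - 24408925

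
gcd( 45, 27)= 9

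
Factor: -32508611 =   -  229^1*141959^1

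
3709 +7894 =11603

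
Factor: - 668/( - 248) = 167/62 = 2^( - 1)*31^( - 1) * 167^1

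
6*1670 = 10020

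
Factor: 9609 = 3^1*3203^1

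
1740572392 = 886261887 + 854310505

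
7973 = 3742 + 4231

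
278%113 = 52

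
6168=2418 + 3750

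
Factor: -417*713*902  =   - 268183542=- 2^1*3^1*11^1 * 23^1 * 31^1*41^1*139^1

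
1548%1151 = 397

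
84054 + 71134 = 155188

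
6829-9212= - 2383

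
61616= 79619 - 18003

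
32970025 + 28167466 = 61137491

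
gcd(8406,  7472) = 934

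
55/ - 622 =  - 55/622 = - 0.09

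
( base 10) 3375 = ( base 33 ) 339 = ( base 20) 88F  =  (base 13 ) 16c8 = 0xd2f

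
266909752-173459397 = 93450355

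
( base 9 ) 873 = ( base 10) 714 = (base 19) 1IB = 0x2CA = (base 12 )4B6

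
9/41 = 9/41 = 0.22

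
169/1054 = 169/1054= 0.16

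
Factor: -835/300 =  - 2^( - 2)*3^( - 1) * 5^(-1)*167^1 = - 167/60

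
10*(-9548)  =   - 95480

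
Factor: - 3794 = - 2^1*7^1 * 271^1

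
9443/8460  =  9443/8460  =  1.12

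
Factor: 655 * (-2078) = -2^1*5^1*131^1*1039^1 = - 1361090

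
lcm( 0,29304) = 0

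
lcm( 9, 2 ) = 18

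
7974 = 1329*6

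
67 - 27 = 40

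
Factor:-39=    - 3^1*13^1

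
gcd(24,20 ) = 4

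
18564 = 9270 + 9294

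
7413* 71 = 526323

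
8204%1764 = 1148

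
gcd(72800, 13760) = 160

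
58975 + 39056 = 98031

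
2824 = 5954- 3130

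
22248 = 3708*6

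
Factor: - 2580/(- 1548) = 5/3= 3^(-1)* 5^1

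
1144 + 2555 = 3699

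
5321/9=5321/9= 591.22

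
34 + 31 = 65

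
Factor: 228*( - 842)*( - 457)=2^3*3^1*19^1*421^1 *457^1= 87733032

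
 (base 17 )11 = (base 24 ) i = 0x12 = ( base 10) 18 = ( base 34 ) I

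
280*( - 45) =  - 12600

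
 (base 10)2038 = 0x7f6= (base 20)51i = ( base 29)2C8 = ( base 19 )5c5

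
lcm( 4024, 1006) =4024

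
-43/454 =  - 43/454 = - 0.09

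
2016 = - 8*( - 252 ) 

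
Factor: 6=2^1*3^1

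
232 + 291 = 523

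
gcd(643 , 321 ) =1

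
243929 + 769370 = 1013299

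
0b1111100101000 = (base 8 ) 17450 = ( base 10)7976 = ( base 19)131f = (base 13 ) 3827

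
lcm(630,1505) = 27090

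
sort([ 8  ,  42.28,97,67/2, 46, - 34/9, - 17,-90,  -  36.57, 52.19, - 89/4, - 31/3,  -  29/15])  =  [ -90, - 36.57,  -  89/4, -17, - 31/3 ,-34/9,-29/15,8,67/2 , 42.28, 46, 52.19, 97 ] 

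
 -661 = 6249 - 6910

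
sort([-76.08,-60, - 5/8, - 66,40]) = [ - 76.08, - 66, - 60, - 5/8,  40]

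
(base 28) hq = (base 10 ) 502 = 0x1f6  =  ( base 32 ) FM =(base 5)4002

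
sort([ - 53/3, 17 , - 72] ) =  [ - 72,-53/3,  17] 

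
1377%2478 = 1377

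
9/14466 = 3/4822 = 0.00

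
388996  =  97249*4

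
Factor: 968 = 2^3 * 11^2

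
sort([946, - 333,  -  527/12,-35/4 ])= [ - 333, - 527/12,  -  35/4, 946 ] 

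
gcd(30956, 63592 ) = 4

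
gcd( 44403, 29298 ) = 57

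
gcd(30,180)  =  30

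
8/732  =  2/183=   0.01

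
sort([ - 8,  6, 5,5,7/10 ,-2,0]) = [-8, - 2, 0 , 7/10,5, 5, 6] 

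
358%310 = 48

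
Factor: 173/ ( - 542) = -2^( - 1 ) *173^1 * 271^( - 1)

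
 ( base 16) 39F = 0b1110011111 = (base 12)653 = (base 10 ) 927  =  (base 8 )1637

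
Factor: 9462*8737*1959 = 161949538746 = 2^1*3^2*19^1*83^1*653^1*8737^1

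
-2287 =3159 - 5446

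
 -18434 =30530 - 48964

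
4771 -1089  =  3682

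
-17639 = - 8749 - 8890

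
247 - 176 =71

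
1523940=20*76197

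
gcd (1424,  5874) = 178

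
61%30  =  1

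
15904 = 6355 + 9549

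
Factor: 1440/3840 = 3/8 = 2^( - 3 )*3^1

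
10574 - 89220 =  - 78646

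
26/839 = 26/839 = 0.03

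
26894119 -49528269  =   - 22634150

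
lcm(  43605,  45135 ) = 2572695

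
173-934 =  - 761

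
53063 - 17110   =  35953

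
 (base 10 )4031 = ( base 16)FBF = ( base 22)875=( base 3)12112022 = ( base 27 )5e8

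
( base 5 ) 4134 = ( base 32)H0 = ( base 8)1040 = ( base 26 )ko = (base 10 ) 544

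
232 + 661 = 893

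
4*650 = 2600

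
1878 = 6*313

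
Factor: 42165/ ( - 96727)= - 3^2*5^1 * 197^(  -  1) * 491^( - 1)*937^1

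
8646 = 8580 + 66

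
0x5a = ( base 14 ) 66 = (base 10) 90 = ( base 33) 2O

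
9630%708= 426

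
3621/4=3621/4  =  905.25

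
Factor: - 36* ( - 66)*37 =2^3*3^3* 11^1*37^1= 87912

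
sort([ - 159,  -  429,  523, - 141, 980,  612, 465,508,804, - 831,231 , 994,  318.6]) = [- 831, - 429, - 159, - 141 , 231,318.6, 465,508, 523,612,804, 980,  994 ]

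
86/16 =5 + 3/8 = 5.38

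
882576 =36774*24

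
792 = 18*44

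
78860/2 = 39430 = 39430.00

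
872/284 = 218/71 = 3.07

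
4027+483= 4510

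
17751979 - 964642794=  - 946890815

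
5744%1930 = 1884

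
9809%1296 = 737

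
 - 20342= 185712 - 206054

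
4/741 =4/741 = 0.01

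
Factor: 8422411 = 8422411^1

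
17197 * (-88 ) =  - 1513336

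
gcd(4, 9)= 1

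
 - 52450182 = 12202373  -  64652555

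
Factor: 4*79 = 316 = 2^2*79^1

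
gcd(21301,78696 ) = 1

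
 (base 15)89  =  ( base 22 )5j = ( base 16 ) 81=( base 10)129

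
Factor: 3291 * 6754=2^1 * 3^1 * 11^1*307^1*1097^1 = 22227414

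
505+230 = 735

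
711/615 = 1 +32/205 = 1.16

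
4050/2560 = 405/256 = 1.58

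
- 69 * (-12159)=838971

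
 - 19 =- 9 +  - 10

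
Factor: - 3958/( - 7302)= 3^( - 1 )*1217^( - 1)* 1979^1 = 1979/3651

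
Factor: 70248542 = 2^1*7^1*13^1*31^1*12451^1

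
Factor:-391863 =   -  3^1*130621^1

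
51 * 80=4080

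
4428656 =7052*628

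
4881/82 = 59+43/82 = 59.52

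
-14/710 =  - 1 + 348/355= -0.02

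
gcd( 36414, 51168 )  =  6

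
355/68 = 5 + 15/68 = 5.22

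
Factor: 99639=3^2*11071^1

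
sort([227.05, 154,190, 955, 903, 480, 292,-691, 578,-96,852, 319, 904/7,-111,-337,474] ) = [ - 691, - 337, - 111,-96, 904/7, 154, 190,227.05,292, 319, 474, 480, 578 , 852,903, 955] 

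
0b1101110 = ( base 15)75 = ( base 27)42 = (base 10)110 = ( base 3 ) 11002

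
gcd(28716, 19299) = 3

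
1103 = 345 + 758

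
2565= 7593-5028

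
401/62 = 401/62 = 6.47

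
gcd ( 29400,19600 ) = 9800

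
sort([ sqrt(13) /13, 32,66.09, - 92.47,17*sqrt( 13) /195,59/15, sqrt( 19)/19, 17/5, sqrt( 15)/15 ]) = [ - 92.47,  sqrt( 19)/19 , sqrt(15) /15, sqrt( 13)/13,17*sqrt(13)/195, 17/5,59/15, 32 , 66.09]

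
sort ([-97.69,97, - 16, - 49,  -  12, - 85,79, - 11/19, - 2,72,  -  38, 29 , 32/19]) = [ - 97.69, - 85, - 49, - 38, - 16,-12, - 2, - 11/19,  32/19, 29,72,79, 97] 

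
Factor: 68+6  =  74 = 2^1*37^1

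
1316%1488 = 1316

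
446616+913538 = 1360154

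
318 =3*106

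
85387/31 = 85387/31 = 2754.42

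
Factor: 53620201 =53620201^1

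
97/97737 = 97/97737 = 0.00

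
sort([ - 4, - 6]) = [ - 6 , - 4 ] 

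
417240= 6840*61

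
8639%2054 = 423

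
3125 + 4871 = 7996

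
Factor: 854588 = 2^2 *7^1*23^1*1327^1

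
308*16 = 4928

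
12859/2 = 6429 + 1/2 = 6429.50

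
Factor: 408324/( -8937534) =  - 68054/1489589 =- 2^1* 7^1*4861^1*1489589^ ( - 1) 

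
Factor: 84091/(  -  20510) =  - 41/10 = - 2^(  -  1) * 5^( - 1 )*41^1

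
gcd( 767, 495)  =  1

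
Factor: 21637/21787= 7^1* 11^1*281^1*21787^ ( - 1)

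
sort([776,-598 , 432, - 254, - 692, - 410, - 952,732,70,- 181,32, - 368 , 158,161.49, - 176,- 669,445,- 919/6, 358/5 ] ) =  [ - 952, -692, - 669, - 598, - 410,-368, - 254, - 181, - 176, - 919/6,32,70 , 358/5,158 , 161.49,432,445, 732, 776]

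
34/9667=34/9667 = 0.00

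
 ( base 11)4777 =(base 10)6255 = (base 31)6fo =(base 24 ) AKF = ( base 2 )1100001101111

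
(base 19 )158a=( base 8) 21172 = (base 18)1946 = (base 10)8826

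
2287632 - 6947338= - 4659706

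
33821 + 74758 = 108579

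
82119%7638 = 5739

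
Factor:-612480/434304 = - 55/39 = - 3^( - 1 )*5^1*11^1* 13^ ( - 1 )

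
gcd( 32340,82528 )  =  4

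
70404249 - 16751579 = 53652670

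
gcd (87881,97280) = 1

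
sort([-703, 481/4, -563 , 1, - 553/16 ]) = [ - 703, - 563,  -  553/16, 1,  481/4 ]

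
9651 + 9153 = 18804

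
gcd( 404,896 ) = 4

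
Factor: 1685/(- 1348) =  - 5/4 = - 2^( - 2)*5^1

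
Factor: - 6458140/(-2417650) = 2^1*5^( - 1)*13^1 * 59^1*421^1*48353^ (- 1 ) = 645814/241765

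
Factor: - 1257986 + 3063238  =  1805252 = 2^2 * 451313^1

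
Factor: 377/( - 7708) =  - 2^( - 2)*13^1*29^1*41^ ( - 1 )*47^(-1)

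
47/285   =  47/285  =  0.16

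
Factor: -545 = - 5^1  *  109^1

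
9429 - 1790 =7639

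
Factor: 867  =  3^1 * 17^2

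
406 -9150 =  - 8744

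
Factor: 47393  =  83^1  *  571^1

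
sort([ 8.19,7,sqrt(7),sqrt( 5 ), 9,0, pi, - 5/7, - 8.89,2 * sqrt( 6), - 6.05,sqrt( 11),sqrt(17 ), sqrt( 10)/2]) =[  -  8.89, - 6.05, - 5/7,0, sqrt(10) /2,sqrt( 5), sqrt (7 ), pi,sqrt( 11),sqrt(17),2 * sqrt(6), 7, 8.19 , 9 ]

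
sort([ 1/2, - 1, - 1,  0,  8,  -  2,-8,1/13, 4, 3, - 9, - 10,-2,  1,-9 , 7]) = [ - 10,- 9, - 9, - 8, - 2, - 2 , - 1, -1,0,  1/13, 1/2, 1, 3 , 4, 7, 8 ]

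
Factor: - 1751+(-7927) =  - 9678=-2^1*3^1*1613^1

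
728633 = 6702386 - 5973753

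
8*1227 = 9816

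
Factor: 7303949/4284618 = 2^( - 1 ) * 3^( - 1 )* 13^( - 1 )*23^1*163^( - 1 ) * 337^ (-1 ) * 317563^1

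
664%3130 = 664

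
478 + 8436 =8914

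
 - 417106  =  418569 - 835675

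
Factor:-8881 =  - 83^1*107^1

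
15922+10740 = 26662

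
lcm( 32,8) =32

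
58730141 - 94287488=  - 35557347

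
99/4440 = 33/1480 = 0.02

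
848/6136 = 106/767=0.14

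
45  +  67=112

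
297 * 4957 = 1472229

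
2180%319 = 266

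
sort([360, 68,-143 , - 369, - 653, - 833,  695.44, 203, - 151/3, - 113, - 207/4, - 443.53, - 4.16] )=[ - 833,-653, - 443.53,-369 , - 143, - 113,  -  207/4, - 151/3, - 4.16, 68,203, 360,695.44]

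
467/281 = 1+ 186/281 =1.66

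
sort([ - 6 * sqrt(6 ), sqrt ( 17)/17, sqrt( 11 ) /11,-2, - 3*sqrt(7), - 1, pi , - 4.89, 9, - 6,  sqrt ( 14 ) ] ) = [ - 6*sqrt( 6), - 3 * sqrt ( 7), - 6, - 4.89, - 2, - 1, sqrt( 17 ) /17, sqrt(11)/11, pi,sqrt(14), 9] 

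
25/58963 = 25/58963=0.00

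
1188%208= 148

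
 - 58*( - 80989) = 4697362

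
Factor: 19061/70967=7^2*13^( - 1)  *53^( -1)*103^( -1)*389^1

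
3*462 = 1386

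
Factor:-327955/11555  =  -107^1 * 613^1 * 2311^(- 1 ) = -  65591/2311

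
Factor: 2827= 11^1*257^1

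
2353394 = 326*7219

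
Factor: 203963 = 59^1*3457^1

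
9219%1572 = 1359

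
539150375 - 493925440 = 45224935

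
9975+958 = 10933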